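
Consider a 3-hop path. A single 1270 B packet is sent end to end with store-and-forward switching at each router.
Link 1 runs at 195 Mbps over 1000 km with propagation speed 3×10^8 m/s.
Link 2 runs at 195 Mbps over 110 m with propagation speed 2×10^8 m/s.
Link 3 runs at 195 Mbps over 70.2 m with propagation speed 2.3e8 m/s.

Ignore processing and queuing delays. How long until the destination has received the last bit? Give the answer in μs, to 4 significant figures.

L = 1270 × 8 = 10160 bits.
Transmission delay per hop = L/R = 10160/195000000 = 52.1026 μs; 3 hops → 156.308 μs.
Propagation delays (d/s per hop): 3333.33, 0.55, 0.305217 μs; sum = 3334.19 μs.
End-to-end = 3490 μs.

3490 μs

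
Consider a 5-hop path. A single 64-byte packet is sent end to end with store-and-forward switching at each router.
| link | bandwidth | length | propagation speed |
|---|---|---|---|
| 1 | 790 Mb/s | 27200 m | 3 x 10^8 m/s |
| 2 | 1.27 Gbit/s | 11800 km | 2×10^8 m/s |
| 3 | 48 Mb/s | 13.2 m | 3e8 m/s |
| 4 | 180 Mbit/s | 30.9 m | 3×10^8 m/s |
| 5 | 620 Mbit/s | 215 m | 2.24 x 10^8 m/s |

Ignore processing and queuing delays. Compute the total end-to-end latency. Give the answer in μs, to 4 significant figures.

59110 μs

L = 64 × 8 = 512 bits.
Transmission delays (L/R per hop): 0.648101, 0.40315, 10.6667, 2.84444, 0.825806 μs; sum = 15.3882 μs.
Propagation delays (d/s per hop): 90.6667, 59000, 0.044, 0.103, 0.959821 μs; sum = 59091.8 μs.
End-to-end = 59110 μs.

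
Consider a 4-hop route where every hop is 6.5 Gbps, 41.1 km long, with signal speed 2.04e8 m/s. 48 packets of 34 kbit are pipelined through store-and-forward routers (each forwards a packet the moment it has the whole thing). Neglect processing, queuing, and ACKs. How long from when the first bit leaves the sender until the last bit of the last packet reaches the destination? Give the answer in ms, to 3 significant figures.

1.07 ms

Per-hop transmission t_tx = L/R = 34000/6500000000 = 0.00523077 ms.
Per-hop propagation t_prop = 41100/204000000 = 0.201471 ms.
Pipeline fill: first packet needs 4·t_tx to clear all hops; remaining 47 packets each add one t_tx.
Total = (4+48-1)·t_tx + 4·t_prop = 51·0.00523077 + 4·0.201471 = 1.07 ms.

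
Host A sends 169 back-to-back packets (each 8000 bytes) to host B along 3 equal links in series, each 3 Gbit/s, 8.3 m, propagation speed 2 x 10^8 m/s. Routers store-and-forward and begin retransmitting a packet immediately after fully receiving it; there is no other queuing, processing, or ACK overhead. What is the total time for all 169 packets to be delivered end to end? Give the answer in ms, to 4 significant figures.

3.648 ms

Per-hop transmission t_tx = L/R = 64000/3000000000 = 0.0213333 ms.
Per-hop propagation t_prop = 8.3/200000000 = 4.15e-05 ms.
Pipeline fill: first packet needs 3·t_tx to clear all hops; remaining 168 packets each add one t_tx.
Total = (3+169-1)·t_tx + 3·t_prop = 171·0.0213333 + 3·4.15e-05 = 3.648 ms.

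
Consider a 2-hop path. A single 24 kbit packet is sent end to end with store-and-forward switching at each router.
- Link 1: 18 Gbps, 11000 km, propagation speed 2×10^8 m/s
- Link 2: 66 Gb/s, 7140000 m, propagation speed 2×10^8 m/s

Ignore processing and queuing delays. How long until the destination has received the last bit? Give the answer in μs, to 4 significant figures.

90700 μs

L = 24000 bits.
Transmission delays (L/R per hop): 1.33333, 0.363636 μs; sum = 1.69697 μs.
Propagation delays (d/s per hop): 55000, 35700 μs; sum = 90700 μs.
End-to-end = 90700 μs.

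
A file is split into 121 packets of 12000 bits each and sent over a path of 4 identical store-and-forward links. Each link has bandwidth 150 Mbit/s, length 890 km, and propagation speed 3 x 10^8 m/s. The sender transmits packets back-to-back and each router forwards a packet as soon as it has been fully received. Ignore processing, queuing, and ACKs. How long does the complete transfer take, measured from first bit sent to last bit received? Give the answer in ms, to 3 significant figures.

21.8 ms

Per-hop transmission t_tx = L/R = 12000/150000000 = 0.08 ms.
Per-hop propagation t_prop = 890000/300000000 = 2.96667 ms.
Pipeline fill: first packet needs 4·t_tx to clear all hops; remaining 120 packets each add one t_tx.
Total = (4+121-1)·t_tx + 4·t_prop = 124·0.08 + 4·2.96667 = 21.8 ms.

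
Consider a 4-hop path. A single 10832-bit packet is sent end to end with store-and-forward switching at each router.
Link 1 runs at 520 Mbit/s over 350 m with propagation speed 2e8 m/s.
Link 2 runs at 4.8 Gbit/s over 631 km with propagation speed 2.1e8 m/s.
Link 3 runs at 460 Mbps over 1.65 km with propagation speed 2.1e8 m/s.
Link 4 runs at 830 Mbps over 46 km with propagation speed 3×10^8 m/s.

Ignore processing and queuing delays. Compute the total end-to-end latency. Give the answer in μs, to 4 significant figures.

3227 μs

Transmission delays (L/R per hop): 20.8308, 2.25667, 23.5478, 13.0506 μs; sum = 59.6859 μs.
Propagation delays (d/s per hop): 1.75, 3004.76, 7.85714, 153.333 μs; sum = 3167.7 μs.
End-to-end = 3227 μs.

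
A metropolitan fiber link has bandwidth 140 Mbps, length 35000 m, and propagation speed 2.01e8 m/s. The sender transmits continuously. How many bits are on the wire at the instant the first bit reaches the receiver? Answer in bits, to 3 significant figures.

Propagation delay = 35000 / 2.01e+08 = 0.000174129 s.
BDP = R × t_prop = 140000000 × 0.000174129 = 24378.1 bits.

24400 bits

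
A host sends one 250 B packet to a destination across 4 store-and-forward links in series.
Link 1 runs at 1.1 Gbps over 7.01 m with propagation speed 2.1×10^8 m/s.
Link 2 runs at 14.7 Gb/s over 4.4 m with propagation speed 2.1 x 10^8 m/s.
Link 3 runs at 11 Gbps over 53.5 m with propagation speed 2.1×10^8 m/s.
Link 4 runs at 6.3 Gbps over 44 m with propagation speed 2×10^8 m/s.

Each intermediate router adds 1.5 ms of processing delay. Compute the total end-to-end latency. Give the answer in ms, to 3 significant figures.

4.50 ms

L = 250 × 8 = 2000 bits.
Transmission delays (L/R per hop): 0.00181818, 0.000136054, 0.000181818, 0.00031746 ms; sum = 0.00245351 ms.
Propagation delays (d/s per hop): 3.3381e-05, 2.09524e-05, 0.000254762, 0.00022 ms; sum = 0.000529095 ms.
Processing at 3 router(s): 3 × 1.5 ms = 4.5 ms.
End-to-end = 4.50 ms.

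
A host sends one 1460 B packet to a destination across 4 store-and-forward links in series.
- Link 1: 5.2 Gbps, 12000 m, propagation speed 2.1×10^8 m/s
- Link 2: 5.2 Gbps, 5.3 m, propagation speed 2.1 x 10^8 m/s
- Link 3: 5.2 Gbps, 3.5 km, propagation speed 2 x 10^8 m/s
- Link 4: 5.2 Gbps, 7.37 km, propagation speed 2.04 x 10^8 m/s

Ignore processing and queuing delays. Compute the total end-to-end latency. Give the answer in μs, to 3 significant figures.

120 μs

L = 1460 × 8 = 11680 bits.
Transmission delay per hop = L/R = 11680/5200000000 = 2.24615 μs; 4 hops → 8.98462 μs.
Propagation delays (d/s per hop): 57.1429, 0.0252381, 17.5, 36.1275 μs; sum = 110.796 μs.
End-to-end = 120 μs.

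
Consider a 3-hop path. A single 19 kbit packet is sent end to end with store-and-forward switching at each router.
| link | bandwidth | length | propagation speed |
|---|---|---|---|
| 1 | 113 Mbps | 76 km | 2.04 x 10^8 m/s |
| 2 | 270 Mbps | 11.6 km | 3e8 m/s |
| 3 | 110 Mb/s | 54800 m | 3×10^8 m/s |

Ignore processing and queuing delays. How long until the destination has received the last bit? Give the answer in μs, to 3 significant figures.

1010 μs

L = 19000 bits.
Transmission delays (L/R per hop): 168.142, 70.3704, 172.727 μs; sum = 411.239 μs.
Propagation delays (d/s per hop): 372.549, 38.6667, 182.667 μs; sum = 593.882 μs.
End-to-end = 1010 μs.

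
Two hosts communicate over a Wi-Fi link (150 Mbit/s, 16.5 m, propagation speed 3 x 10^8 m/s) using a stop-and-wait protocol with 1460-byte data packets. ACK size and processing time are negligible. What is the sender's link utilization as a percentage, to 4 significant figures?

99.86 %

t_tx = L/R = 11680/150000000 = 7.78667e-05 s.
t_prop = 16.5/300000000 = 5.5e-08 s; RTT = 1.1e-07 s.
Cycle = t_tx + RTT = 7.79767e-05 s.
Utilization = t_tx / cycle = 7.78667e-05/7.79767e-05 = 99.86 %.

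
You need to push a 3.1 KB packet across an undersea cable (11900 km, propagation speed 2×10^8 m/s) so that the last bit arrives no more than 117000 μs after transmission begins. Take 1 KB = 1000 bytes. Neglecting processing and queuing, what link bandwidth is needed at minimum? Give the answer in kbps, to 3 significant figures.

431 kbps

L = 24800 bits.
Propagation delay = 11900000 / 200000000 = 59500 μs.
Transmission budget = 117000 − 59500 = 57500 μs.
R ≥ L / t_tx = 24800 bits / 0.0575 s = 431 kbps.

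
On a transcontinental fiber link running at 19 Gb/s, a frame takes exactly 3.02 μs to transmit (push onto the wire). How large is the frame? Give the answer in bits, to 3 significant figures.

L = R × t_tx = 19000000000 b/s × 3.02e-06 s = 57380 bits.

57400 bits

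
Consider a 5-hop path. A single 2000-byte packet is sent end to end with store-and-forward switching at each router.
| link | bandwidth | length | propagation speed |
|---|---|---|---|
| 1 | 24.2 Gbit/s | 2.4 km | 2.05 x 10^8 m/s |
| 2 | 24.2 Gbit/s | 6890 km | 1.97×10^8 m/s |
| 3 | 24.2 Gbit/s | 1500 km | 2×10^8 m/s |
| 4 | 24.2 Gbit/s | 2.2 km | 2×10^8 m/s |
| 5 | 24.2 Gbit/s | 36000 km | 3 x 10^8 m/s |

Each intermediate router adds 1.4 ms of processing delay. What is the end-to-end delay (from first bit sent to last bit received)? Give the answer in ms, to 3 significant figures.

L = 2000 × 8 = 16000 bits.
Transmission delay per hop = L/R = 16000/24200000000 = 0.000661157 ms; 5 hops → 0.00330579 ms.
Propagation delays (d/s per hop): 0.0117073, 34.9746, 7.5, 0.011, 120 ms; sum = 162.497 ms.
Processing at 4 router(s): 4 × 1.4 ms = 5.6 ms.
End-to-end = 168 ms.

168 ms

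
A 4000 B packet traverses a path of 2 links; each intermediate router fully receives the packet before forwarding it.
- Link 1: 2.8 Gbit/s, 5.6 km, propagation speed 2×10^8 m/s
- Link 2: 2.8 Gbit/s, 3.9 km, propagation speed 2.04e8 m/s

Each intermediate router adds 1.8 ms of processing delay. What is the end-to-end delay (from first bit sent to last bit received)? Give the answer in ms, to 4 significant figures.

1.870 ms

L = 4000 × 8 = 32000 bits.
Transmission delay per hop = L/R = 32000/2800000000 = 0.0114286 ms; 2 hops → 0.0228571 ms.
Propagation delays (d/s per hop): 0.028, 0.0191176 ms; sum = 0.0471176 ms.
Processing at 1 router(s): 1 × 1.8 ms = 1.8 ms.
End-to-end = 1.870 ms.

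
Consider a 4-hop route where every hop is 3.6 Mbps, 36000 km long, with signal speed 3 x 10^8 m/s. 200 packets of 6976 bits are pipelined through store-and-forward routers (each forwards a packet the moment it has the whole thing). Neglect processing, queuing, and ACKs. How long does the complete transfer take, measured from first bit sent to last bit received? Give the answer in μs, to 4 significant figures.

873400 μs

Per-hop transmission t_tx = L/R = 6976/3600000 = 1937.78 μs.
Per-hop propagation t_prop = 36000000/300000000 = 120000 μs.
Pipeline fill: first packet needs 4·t_tx to clear all hops; remaining 199 packets each add one t_tx.
Total = (4+200-1)·t_tx + 4·t_prop = 203·1937.78 + 4·120000 = 873400 μs.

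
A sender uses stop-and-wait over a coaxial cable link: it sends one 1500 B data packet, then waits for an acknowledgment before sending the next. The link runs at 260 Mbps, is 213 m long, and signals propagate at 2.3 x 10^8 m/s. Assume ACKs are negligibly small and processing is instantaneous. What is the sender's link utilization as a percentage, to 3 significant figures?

96.1 %

t_tx = L/R = 12000/260000000 = 4.61538e-05 s.
t_prop = 213/2.3e+08 = 9.26087e-07 s; RTT = 1.85217e-06 s.
Cycle = t_tx + RTT = 4.8006e-05 s.
Utilization = t_tx / cycle = 4.61538e-05/4.8006e-05 = 96.1 %.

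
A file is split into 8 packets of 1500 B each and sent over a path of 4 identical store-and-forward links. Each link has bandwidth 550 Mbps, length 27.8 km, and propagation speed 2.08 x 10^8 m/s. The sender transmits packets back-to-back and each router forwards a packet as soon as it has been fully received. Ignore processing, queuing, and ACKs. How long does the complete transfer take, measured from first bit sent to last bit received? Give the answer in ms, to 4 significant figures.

Per-hop transmission t_tx = L/R = 12000/550000000 = 0.0218182 ms.
Per-hop propagation t_prop = 27800/208000000 = 0.133654 ms.
Pipeline fill: first packet needs 4·t_tx to clear all hops; remaining 7 packets each add one t_tx.
Total = (4+8-1)·t_tx + 4·t_prop = 11·0.0218182 + 4·0.133654 = 0.7746 ms.

0.7746 ms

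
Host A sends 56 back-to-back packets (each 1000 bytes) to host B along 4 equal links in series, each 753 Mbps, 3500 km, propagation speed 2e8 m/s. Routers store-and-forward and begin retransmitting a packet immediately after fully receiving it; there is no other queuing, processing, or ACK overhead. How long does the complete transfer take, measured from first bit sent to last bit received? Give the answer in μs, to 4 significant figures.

70630 μs

Per-hop transmission t_tx = L/R = 8000/753000000 = 10.6242 μs.
Per-hop propagation t_prop = 3500000/200000000 = 17500 μs.
Pipeline fill: first packet needs 4·t_tx to clear all hops; remaining 55 packets each add one t_tx.
Total = (4+56-1)·t_tx + 4·t_prop = 59·10.6242 + 4·17500 = 70630 μs.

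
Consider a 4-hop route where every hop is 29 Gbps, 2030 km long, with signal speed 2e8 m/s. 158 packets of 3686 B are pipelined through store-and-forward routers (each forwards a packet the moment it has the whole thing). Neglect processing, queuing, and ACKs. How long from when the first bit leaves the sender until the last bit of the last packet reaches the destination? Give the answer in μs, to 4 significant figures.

Per-hop transmission t_tx = L/R = 29488/29000000000 = 1.01683 μs.
Per-hop propagation t_prop = 2030000/200000000 = 10150 μs.
Pipeline fill: first packet needs 4·t_tx to clear all hops; remaining 157 packets each add one t_tx.
Total = (4+158-1)·t_tx + 4·t_prop = 161·1.01683 + 4·10150 = 40760 μs.

40760 μs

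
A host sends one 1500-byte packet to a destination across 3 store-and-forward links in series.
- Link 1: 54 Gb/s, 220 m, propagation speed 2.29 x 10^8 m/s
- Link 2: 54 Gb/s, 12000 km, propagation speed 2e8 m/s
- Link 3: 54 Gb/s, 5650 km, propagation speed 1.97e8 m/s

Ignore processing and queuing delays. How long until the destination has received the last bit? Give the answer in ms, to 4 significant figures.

L = 1500 × 8 = 12000 bits.
Transmission delay per hop = L/R = 12000/54000000000 = 0.000222222 ms; 3 hops → 0.000666667 ms.
Propagation delays (d/s per hop): 0.000960699, 60, 28.6802 ms; sum = 88.6812 ms.
End-to-end = 88.68 ms.

88.68 ms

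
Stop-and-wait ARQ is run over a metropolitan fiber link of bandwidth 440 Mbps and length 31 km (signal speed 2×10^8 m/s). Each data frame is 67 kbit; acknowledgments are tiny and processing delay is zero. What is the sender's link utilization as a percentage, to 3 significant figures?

32.9 %

t_tx = L/R = 67000/440000000 = 0.000152273 s.
t_prop = 31000/200000000 = 0.000155 s; RTT = 0.00031 s.
Cycle = t_tx + RTT = 0.000462273 s.
Utilization = t_tx / cycle = 0.000152273/0.000462273 = 32.9 %.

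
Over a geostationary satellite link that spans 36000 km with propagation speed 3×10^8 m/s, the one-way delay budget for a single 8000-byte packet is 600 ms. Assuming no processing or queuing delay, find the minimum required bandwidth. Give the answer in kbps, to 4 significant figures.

L = 64000 bits.
Propagation delay = 36000000 / 300000000 = 120 ms.
Transmission budget = 600 − 120 = 480 ms.
R ≥ L / t_tx = 64000 bits / 0.48 s = 133.3 kbps.

133.3 kbps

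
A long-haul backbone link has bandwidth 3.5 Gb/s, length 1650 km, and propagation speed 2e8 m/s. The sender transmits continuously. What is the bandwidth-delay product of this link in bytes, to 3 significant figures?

3610000 bytes

Propagation delay = 1650000 / 200000000 = 0.00825 s.
BDP = R × t_prop = 3500000000 × 0.00825 = 28875000 bits.
In bytes: 28875000/8 = 3610000 bytes.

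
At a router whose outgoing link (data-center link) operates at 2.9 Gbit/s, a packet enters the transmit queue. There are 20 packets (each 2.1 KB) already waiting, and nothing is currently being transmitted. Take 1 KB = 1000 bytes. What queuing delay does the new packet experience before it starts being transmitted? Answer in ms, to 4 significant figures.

0.1159 ms

Each queued packet: L/R = 16800/2900000000 = 0.0057931 ms.
20 queued → 0.115862 ms.
Queuing delay = 0.1159 ms.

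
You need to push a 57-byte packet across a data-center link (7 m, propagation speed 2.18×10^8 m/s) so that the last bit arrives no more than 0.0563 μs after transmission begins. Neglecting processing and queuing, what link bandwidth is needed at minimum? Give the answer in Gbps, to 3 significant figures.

18.9 Gbps

L = 456 bits.
Propagation delay = 7 / 2.18e+08 = 0.0321101 μs.
Transmission budget = 0.0563 − 0.0321101 = 0.0241899 μs.
R ≥ L / t_tx = 456 bits / 2.41899e-08 s = 18.9 Gbps.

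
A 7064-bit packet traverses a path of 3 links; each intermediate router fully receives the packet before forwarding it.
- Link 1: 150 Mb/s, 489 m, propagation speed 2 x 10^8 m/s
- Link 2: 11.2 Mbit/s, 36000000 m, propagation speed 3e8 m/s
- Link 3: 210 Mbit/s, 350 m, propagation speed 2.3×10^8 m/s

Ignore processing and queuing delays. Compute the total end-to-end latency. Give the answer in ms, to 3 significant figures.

Transmission delays (L/R per hop): 0.0470933, 0.630714, 0.0336381 ms; sum = 0.711446 ms.
Propagation delays (d/s per hop): 0.002445, 120, 0.00152174 ms; sum = 120.004 ms.
End-to-end = 121 ms.

121 ms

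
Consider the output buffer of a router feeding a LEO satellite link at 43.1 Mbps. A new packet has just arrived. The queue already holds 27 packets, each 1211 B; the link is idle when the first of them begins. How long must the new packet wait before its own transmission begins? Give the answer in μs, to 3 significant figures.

Each queued packet: L/R = 9688/43100000 = 224.78 μs.
27 queued → 6069.05 μs.
Queuing delay = 6070 μs.

6070 μs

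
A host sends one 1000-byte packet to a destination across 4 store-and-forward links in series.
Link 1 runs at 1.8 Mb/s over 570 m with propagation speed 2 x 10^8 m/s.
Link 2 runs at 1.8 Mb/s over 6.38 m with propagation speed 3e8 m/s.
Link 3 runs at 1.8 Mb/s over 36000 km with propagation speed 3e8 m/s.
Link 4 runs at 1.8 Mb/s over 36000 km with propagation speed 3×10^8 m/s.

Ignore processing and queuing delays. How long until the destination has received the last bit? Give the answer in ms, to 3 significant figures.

258 ms

L = 1000 × 8 = 8000 bits.
Transmission delay per hop = L/R = 8000/1800000 = 4.44444 ms; 4 hops → 17.7778 ms.
Propagation delays (d/s per hop): 0.00285, 2.12667e-05, 120, 120 ms; sum = 240.003 ms.
End-to-end = 258 ms.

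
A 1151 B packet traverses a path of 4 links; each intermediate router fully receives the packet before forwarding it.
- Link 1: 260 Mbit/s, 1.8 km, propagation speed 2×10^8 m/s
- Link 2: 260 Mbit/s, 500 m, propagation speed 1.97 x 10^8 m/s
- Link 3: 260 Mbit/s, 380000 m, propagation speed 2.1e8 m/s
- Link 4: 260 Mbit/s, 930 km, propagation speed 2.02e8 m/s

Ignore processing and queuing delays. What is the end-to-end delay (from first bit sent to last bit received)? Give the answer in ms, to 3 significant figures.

6.57 ms

L = 1151 × 8 = 9208 bits.
Transmission delay per hop = L/R = 9208/260000000 = 0.0354154 ms; 4 hops → 0.141662 ms.
Propagation delays (d/s per hop): 0.009, 0.00253807, 1.80952, 4.60396 ms; sum = 6.42502 ms.
End-to-end = 6.57 ms.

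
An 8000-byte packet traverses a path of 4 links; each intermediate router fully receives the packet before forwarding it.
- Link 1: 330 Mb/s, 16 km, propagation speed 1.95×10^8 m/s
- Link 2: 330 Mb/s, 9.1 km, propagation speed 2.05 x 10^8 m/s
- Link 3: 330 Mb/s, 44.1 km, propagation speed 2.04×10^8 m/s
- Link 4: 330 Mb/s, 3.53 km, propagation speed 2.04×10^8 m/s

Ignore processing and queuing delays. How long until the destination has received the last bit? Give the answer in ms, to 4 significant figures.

L = 8000 × 8 = 64000 bits.
Transmission delay per hop = L/R = 64000/330000000 = 0.193939 ms; 4 hops → 0.775758 ms.
Propagation delays (d/s per hop): 0.0820513, 0.0443902, 0.216176, 0.0173039 ms; sum = 0.359922 ms.
End-to-end = 1.136 ms.

1.136 ms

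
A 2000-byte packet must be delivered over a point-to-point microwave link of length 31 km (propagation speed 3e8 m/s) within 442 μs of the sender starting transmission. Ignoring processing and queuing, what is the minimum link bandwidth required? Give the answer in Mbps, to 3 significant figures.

L = 16000 bits.
Propagation delay = 31000 / 300000000 = 103.333 μs.
Transmission budget = 442 − 103.333 = 338.667 μs.
R ≥ L / t_tx = 16000 bits / 0.000338667 s = 47.2 Mbps.

47.2 Mbps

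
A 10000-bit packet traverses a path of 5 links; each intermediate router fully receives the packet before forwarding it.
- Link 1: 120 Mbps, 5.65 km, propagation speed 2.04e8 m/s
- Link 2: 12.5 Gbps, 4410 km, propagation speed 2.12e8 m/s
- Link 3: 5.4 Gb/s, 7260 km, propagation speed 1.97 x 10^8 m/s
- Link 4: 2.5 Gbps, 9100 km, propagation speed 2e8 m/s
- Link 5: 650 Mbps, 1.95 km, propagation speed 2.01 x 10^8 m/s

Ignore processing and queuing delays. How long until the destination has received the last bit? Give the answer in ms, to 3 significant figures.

Transmission delays (L/R per hop): 0.0833333, 0.0008, 0.00185185, 0.004, 0.0153846 ms; sum = 0.10537 ms.
Propagation delays (d/s per hop): 0.0276961, 20.8019, 36.8528, 45.5, 0.00970149 ms; sum = 103.192 ms.
End-to-end = 103 ms.

103 ms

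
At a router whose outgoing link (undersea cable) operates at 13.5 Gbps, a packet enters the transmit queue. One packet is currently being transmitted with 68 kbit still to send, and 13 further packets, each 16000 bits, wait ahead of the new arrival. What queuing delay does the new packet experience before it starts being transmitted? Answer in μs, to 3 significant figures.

Each queued packet: L/R = 16000/13500000000 = 1.18519 μs.
13 queued → 15.4074 μs.
Plus remaining 68000 bits of current packet: 5.03704 μs.
Queuing delay = 20.4 μs.

20.4 μs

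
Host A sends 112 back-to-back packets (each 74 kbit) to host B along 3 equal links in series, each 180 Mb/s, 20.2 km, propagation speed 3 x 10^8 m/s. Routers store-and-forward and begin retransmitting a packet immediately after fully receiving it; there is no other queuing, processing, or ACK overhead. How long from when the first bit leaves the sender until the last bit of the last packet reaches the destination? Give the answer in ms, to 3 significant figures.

47.1 ms

Per-hop transmission t_tx = L/R = 74000/180000000 = 0.411111 ms.
Per-hop propagation t_prop = 20200/300000000 = 0.0673333 ms.
Pipeline fill: first packet needs 3·t_tx to clear all hops; remaining 111 packets each add one t_tx.
Total = (3+112-1)·t_tx + 3·t_prop = 114·0.411111 + 3·0.0673333 = 47.1 ms.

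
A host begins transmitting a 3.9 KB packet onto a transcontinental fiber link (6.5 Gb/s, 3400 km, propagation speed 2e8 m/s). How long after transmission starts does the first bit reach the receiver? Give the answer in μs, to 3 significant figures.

17000 μs

First bit experiences only propagation delay: d/s = 3400000/200000000 = 17000 μs.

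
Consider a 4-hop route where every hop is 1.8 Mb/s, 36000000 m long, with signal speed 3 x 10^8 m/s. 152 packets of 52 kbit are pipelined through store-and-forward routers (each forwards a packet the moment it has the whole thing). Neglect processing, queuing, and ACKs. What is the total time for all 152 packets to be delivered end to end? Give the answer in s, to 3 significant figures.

4.96 s

Per-hop transmission t_tx = L/R = 52000/1800000 = 0.0288889 s.
Per-hop propagation t_prop = 36000000/300000000 = 0.12 s.
Pipeline fill: first packet needs 4·t_tx to clear all hops; remaining 151 packets each add one t_tx.
Total = (4+152-1)·t_tx + 4·t_prop = 155·0.0288889 + 4·0.12 = 4.96 s.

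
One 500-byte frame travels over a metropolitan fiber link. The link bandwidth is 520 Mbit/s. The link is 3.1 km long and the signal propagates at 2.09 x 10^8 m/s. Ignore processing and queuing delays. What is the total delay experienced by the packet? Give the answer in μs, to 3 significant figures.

L = 500 × 8 = 4000 bits.
Transmission delay = L/R = 4000 / 520000000 = 7.69231 μs.
Propagation delay = d/s = 3100 m / 209000000 m/s = 14.8325 μs.
Total = 22.5 μs.

22.5 μs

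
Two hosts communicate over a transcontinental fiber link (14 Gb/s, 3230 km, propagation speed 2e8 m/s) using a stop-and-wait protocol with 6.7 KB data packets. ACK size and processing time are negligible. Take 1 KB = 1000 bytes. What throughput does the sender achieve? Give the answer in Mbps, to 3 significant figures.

t_tx = L/R = 53600/14000000000 = 3.82857e-06 s.
t_prop = 3230000/200000000 = 0.01615 s; RTT = 0.0323 s.
Cycle = t_tx + RTT = 0.0323038 s.
Throughput = L / cycle = 53600 / 0.0323038 = 1.66 Mbps.

1.66 Mbps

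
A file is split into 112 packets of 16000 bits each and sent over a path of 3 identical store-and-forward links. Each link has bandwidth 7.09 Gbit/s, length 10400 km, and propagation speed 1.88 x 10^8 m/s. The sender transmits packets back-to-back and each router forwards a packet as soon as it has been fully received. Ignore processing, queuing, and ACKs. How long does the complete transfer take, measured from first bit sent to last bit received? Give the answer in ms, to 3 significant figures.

Per-hop transmission t_tx = L/R = 16000/7090000000 = 0.0022567 ms.
Per-hop propagation t_prop = 10400000/188000000 = 55.3191 ms.
Pipeline fill: first packet needs 3·t_tx to clear all hops; remaining 111 packets each add one t_tx.
Total = (3+112-1)·t_tx + 3·t_prop = 114·0.0022567 + 3·55.3191 = 166 ms.

166 ms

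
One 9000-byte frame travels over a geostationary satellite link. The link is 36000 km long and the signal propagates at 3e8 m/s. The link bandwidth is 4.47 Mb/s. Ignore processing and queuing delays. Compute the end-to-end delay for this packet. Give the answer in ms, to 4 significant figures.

136.1 ms

L = 9000 × 8 = 72000 bits.
Transmission delay = L/R = 72000 / 4470000 = 16.1074 ms.
Propagation delay = d/s = 36000000 m / 300000000 m/s = 120 ms.
Total = 136.1 ms.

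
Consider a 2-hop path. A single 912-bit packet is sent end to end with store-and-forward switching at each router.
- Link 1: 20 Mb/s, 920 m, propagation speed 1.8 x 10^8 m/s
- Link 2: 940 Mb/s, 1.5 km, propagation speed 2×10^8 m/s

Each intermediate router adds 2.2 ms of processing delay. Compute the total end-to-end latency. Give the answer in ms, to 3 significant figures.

2.26 ms

Transmission delays (L/R per hop): 0.0456, 0.000970213 ms; sum = 0.0465702 ms.
Propagation delays (d/s per hop): 0.00511111, 0.0075 ms; sum = 0.0126111 ms.
Processing at 1 router(s): 1 × 2.2 ms = 2.2 ms.
End-to-end = 2.26 ms.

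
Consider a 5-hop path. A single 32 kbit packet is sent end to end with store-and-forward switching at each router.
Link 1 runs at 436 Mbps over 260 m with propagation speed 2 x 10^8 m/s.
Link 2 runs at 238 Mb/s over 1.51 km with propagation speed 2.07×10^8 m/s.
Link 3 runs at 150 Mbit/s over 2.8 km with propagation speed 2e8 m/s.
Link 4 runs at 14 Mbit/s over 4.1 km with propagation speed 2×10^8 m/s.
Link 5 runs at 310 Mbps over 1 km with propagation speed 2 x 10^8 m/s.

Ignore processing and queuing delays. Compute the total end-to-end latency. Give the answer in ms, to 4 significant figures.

L = 32000 bits.
Transmission delays (L/R per hop): 0.0733945, 0.134454, 0.213333, 2.28571, 0.103226 ms; sum = 2.81012 ms.
Propagation delays (d/s per hop): 0.0013, 0.00729469, 0.014, 0.0205, 0.005 ms; sum = 0.0480947 ms.
End-to-end = 2.858 ms.

2.858 ms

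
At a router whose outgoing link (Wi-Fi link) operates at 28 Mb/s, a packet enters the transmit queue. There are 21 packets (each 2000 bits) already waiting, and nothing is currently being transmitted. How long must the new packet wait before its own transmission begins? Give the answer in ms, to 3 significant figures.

1.50 ms

Each queued packet: L/R = 2000/28000000 = 0.0714286 ms.
21 queued → 1.5 ms.
Queuing delay = 1.50 ms.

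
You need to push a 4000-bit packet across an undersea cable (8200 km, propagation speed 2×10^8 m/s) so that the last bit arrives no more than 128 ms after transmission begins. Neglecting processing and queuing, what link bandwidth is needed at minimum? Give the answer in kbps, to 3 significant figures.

Propagation delay = 8200000 / 200000000 = 41 ms.
Transmission budget = 128 − 41 = 87 ms.
R ≥ L / t_tx = 4000 bits / 0.087 s = 46.0 kbps.

46.0 kbps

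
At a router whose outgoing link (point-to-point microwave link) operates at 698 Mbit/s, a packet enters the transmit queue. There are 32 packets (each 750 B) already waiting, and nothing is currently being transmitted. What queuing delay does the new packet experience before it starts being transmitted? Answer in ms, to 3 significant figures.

0.275 ms

Each queued packet: L/R = 6000/698000000 = 0.00859599 ms.
32 queued → 0.275072 ms.
Queuing delay = 0.275 ms.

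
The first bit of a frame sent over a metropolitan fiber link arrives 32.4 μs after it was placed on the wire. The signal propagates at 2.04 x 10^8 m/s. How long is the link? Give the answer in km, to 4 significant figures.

d = s × t_prop = 204000000 × 3.24e-05 = 6.610 km.

6.610 km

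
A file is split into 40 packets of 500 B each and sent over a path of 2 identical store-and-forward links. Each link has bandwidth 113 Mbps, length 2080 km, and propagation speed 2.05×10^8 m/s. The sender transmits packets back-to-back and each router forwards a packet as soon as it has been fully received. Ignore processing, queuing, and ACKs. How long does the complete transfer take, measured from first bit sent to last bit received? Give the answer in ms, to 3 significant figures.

21.7 ms

Per-hop transmission t_tx = L/R = 4000/113000000 = 0.0353982 ms.
Per-hop propagation t_prop = 2080000/2.05e+08 = 10.1463 ms.
Pipeline fill: first packet needs 2·t_tx to clear all hops; remaining 39 packets each add one t_tx.
Total = (2+40-1)·t_tx + 2·t_prop = 41·0.0353982 + 2·10.1463 = 21.7 ms.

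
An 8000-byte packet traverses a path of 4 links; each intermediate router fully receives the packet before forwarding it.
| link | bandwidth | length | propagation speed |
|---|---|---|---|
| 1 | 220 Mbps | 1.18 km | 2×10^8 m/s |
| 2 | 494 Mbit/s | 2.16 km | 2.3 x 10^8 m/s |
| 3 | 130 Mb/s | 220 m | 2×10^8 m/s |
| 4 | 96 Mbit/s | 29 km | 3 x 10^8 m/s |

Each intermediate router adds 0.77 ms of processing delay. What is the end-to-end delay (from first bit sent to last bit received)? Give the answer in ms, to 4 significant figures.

4.002 ms

L = 8000 × 8 = 64000 bits.
Transmission delays (L/R per hop): 0.290909, 0.129555, 0.492308, 0.666667 ms; sum = 1.57944 ms.
Propagation delays (d/s per hop): 0.0059, 0.0093913, 0.0011, 0.0966667 ms; sum = 0.113058 ms.
Processing at 3 router(s): 3 × 0.77 ms = 2.31 ms.
End-to-end = 4.002 ms.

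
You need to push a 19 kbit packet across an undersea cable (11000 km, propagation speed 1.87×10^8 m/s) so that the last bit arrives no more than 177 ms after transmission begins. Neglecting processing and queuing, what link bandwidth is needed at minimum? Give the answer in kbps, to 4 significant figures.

160.8 kbps

Propagation delay = 11000000 / 187000000 = 58.8235 ms.
Transmission budget = 177 − 58.8235 = 118.176 ms.
R ≥ L / t_tx = 19000 bits / 0.118176 s = 160.8 kbps.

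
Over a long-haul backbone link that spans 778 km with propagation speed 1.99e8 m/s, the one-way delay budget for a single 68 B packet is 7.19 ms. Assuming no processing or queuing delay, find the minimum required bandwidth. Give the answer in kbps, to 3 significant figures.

L = 544 bits.
Propagation delay = 778000 / 199000000 = 3.90955 ms.
Transmission budget = 7.19 − 3.90955 = 3.28045 ms.
R ≥ L / t_tx = 544 bits / 0.00328045 s = 166 kbps.

166 kbps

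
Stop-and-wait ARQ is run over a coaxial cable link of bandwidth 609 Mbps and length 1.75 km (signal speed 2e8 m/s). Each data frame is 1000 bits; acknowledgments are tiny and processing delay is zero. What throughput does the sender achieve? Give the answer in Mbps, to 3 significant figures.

52.2 Mbps

t_tx = L/R = 1000/609000000 = 1.64204e-06 s.
t_prop = 1750/200000000 = 8.75e-06 s; RTT = 1.75e-05 s.
Cycle = t_tx + RTT = 1.9142e-05 s.
Throughput = L / cycle = 1000 / 1.9142e-05 = 52.2 Mbps.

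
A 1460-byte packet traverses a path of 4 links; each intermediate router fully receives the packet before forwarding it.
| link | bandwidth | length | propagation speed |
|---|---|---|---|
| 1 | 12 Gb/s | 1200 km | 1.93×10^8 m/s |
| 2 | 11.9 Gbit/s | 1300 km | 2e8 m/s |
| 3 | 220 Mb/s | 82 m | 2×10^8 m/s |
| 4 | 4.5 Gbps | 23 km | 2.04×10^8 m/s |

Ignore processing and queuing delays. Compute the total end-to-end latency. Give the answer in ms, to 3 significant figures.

12.9 ms

L = 1460 × 8 = 11680 bits.
Transmission delays (L/R per hop): 0.000973333, 0.000981513, 0.0530909, 0.00259556 ms; sum = 0.0576413 ms.
Propagation delays (d/s per hop): 6.21762, 6.5, 0.00041, 0.112745 ms; sum = 12.8308 ms.
End-to-end = 12.9 ms.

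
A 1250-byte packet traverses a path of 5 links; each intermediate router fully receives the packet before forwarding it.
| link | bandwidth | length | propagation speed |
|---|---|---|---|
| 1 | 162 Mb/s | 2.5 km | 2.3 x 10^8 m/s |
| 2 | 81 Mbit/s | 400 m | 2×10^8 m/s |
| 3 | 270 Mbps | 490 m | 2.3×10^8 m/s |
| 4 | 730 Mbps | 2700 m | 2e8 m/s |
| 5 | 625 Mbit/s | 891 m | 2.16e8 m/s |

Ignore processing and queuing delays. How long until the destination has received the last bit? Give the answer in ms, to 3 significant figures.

0.285 ms

L = 1250 × 8 = 10000 bits.
Transmission delays (L/R per hop): 0.0617284, 0.123457, 0.037037, 0.0136986, 0.016 ms; sum = 0.251921 ms.
Propagation delays (d/s per hop): 0.0108696, 0.002, 0.00213043, 0.0135, 0.004125 ms; sum = 0.032625 ms.
End-to-end = 0.285 ms.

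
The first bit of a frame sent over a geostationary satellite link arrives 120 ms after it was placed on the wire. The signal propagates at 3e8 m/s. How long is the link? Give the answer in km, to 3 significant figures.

36000 km

d = s × t_prop = 300000000 × 0.12 = 36000 km.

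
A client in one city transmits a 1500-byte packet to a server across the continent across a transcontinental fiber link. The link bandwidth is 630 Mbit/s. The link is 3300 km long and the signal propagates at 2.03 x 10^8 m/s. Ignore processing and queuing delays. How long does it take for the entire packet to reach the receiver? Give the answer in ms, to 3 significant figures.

L = 1500 × 8 = 12000 bits.
Transmission delay = L/R = 12000 / 630000000 = 0.0190476 ms.
Propagation delay = d/s = 3300000 m / 2.03e+08 m/s = 16.2562 ms.
Total = 16.3 ms.

16.3 ms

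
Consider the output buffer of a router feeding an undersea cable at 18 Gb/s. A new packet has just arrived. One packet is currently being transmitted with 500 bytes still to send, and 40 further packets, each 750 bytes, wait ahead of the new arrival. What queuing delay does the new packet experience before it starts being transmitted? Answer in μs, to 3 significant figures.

Each queued packet: L/R = 6000/18000000000 = 0.333333 μs.
40 queued → 13.3333 μs.
Plus remaining 4000 bits of current packet: 0.222222 μs.
Queuing delay = 13.6 μs.

13.6 μs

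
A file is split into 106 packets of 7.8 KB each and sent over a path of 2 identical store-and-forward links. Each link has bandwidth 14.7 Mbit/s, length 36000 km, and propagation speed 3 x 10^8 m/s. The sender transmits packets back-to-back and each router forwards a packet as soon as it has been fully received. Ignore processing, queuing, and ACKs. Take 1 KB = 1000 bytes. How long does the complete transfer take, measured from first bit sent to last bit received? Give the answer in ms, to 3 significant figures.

694 ms

Per-hop transmission t_tx = L/R = 62400/14700000 = 4.2449 ms.
Per-hop propagation t_prop = 36000000/300000000 = 120 ms.
Pipeline fill: first packet needs 2·t_tx to clear all hops; remaining 105 packets each add one t_tx.
Total = (2+106-1)·t_tx + 2·t_prop = 107·4.2449 + 2·120 = 694 ms.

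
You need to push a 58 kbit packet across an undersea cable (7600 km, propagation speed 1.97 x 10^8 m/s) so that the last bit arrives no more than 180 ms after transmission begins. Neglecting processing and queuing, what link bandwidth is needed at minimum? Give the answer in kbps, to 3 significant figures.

Propagation delay = 7600000 / 197000000 = 38.5787 ms.
Transmission budget = 180 − 38.5787 = 141.421 ms.
R ≥ L / t_tx = 58000 bits / 0.141421 s = 410 kbps.

410 kbps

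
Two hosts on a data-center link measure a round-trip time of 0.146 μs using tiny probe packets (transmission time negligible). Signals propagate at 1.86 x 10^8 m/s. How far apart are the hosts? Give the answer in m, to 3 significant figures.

13.6 m

One-way propagation = RTT/2 = 0.073 μs.
d = s × t = 186000000 × 7.3e-08 = 13.6 m.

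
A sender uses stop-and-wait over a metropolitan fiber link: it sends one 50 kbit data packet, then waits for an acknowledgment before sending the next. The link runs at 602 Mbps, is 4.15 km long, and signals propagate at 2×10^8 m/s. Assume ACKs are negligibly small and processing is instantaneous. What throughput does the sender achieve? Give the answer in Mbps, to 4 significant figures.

t_tx = L/R = 50000/602000000 = 8.30565e-05 s.
t_prop = 4150/200000000 = 2.075e-05 s; RTT = 4.15e-05 s.
Cycle = t_tx + RTT = 0.000124556 s.
Throughput = L / cycle = 50000 / 0.000124556 = 401.4 Mbps.

401.4 Mbps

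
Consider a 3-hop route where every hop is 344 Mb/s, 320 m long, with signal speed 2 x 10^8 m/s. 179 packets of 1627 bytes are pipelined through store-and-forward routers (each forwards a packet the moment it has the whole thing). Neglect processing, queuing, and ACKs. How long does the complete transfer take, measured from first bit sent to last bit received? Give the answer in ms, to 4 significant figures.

6.853 ms

Per-hop transmission t_tx = L/R = 13016/344000000 = 0.0378372 ms.
Per-hop propagation t_prop = 320/200000000 = 0.0016 ms.
Pipeline fill: first packet needs 3·t_tx to clear all hops; remaining 178 packets each add one t_tx.
Total = (3+179-1)·t_tx + 3·t_prop = 181·0.0378372 + 3·0.0016 = 6.853 ms.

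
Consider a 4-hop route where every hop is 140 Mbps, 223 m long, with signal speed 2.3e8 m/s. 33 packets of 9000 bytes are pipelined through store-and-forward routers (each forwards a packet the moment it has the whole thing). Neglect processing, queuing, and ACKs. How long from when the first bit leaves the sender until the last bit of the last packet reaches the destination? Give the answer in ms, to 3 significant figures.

18.5 ms

Per-hop transmission t_tx = L/R = 72000/140000000 = 0.514286 ms.
Per-hop propagation t_prop = 223/2.3e+08 = 0.000969565 ms.
Pipeline fill: first packet needs 4·t_tx to clear all hops; remaining 32 packets each add one t_tx.
Total = (4+33-1)·t_tx + 4·t_prop = 36·0.514286 + 4·0.000969565 = 18.5 ms.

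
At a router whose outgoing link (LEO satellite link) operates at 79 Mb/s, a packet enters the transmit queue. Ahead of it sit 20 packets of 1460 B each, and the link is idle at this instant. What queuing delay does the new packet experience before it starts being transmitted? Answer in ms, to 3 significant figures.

2.96 ms

Each queued packet: L/R = 11680/79000000 = 0.147848 ms.
20 queued → 2.95696 ms.
Queuing delay = 2.96 ms.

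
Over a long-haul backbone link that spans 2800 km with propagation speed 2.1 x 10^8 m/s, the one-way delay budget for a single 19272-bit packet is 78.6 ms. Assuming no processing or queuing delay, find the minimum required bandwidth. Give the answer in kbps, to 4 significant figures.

Propagation delay = 2800000 / 210000000 = 13.3333 ms.
Transmission budget = 78.6 − 13.3333 = 65.2667 ms.
R ≥ L / t_tx = 19272 bits / 0.0652667 s = 295.3 kbps.

295.3 kbps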